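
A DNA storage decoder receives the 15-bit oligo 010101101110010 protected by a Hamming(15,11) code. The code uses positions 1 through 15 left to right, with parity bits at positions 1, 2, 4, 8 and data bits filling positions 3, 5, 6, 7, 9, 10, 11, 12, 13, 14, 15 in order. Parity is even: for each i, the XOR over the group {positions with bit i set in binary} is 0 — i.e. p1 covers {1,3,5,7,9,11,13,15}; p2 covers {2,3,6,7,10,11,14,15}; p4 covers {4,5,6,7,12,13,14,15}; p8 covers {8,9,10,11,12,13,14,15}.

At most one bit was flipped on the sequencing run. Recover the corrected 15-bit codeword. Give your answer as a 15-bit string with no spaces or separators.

110101101110010

s1 (pos 1,3,5,7,9,11,13,15): 0⊕0⊕0⊕1⊕1⊕1⊕0⊕0 = 1
s2 (pos 2,3,6,7,10,11,14,15): 1⊕0⊕1⊕1⊕1⊕1⊕1⊕0 = 0
s4 (pos 4,5,6,7,12,13,14,15): 1⊕0⊕1⊕1⊕0⊕0⊕1⊕0 = 0
s8 (pos 8,9,10,11,12,13,14,15): 0⊕1⊕1⊕1⊕0⊕0⊕1⊕0 = 0
Syndrome s8…s1 = 0001 → error at position 1.
Flip position 1: 010101101110010 → 110101101110010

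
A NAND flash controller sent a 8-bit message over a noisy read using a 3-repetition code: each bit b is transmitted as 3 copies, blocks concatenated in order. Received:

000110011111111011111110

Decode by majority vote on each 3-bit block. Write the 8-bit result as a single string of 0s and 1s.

Block 1 (000): 0 ones → 0
Block 2 (110): 2 ones → 1
Block 3 (011): 2 ones → 1
Block 4 (111): 3 ones → 1
Block 5 (111): 3 ones → 1
Block 6 (011): 2 ones → 1
Block 7 (111): 3 ones → 1
Block 8 (110): 2 ones → 1

01111111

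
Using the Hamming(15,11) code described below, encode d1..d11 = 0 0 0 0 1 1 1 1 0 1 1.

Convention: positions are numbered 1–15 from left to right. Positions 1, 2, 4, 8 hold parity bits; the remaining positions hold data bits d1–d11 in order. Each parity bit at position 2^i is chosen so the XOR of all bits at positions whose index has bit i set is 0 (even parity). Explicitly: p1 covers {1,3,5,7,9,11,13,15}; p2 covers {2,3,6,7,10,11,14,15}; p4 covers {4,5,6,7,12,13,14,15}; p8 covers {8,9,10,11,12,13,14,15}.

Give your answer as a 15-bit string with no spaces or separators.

100100001111011

Place data at non-parity positions: p1 p2 0 p4 0 0 0 p8 1 1 1 1 0 1 1
p1 (pos 1,3,5,7,9,11,13,15): XOR of data positions = 0⊕0⊕0⊕1⊕1⊕0⊕1 = 1
p2 (pos 2,3,6,7,10,11,14,15): XOR of data positions = 0⊕0⊕0⊕1⊕1⊕1⊕1 = 0
p4 (pos 4,5,6,7,12,13,14,15): XOR of data positions = 0⊕0⊕0⊕1⊕0⊕1⊕1 = 1
p8 (pos 8,9,10,11,12,13,14,15): XOR of data positions = 1⊕1⊕1⊕1⊕0⊕1⊕1 = 0
Codeword: 100100001111011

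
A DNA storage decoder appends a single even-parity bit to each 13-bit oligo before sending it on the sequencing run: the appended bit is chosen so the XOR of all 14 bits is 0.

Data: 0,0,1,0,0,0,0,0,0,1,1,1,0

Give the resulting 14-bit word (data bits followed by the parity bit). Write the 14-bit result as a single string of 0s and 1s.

00100000011100

XOR of the 13 data bits: 0⊕0⊕1⊕0⊕0⊕0⊕0⊕0⊕0⊕1⊕1⊕1⊕0 = 0
Parity bit = 0 (so all 14 bits XOR to 0).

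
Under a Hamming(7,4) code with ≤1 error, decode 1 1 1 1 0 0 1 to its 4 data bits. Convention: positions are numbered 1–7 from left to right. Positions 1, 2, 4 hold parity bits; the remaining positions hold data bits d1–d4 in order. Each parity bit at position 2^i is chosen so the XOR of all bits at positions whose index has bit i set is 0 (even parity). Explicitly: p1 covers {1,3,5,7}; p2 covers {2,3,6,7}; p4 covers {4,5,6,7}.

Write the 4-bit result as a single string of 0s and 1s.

0001

s1 (pos 1,3,5,7): 1⊕1⊕0⊕1 = 1
s2 (pos 2,3,6,7): 1⊕1⊕0⊕1 = 1
s4 (pos 4,5,6,7): 1⊕0⊕0⊕1 = 0
Syndrome s4…s1 = 011 → error at position 3.
Flip position 3: 1111001 → 1101001
Read data bits from positions 3,5,6,7: 0001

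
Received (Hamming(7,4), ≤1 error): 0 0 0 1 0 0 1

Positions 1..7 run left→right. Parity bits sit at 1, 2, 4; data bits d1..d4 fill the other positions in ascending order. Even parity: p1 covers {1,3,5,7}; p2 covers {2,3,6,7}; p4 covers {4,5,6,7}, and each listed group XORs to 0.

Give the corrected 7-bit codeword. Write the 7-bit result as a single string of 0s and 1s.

s1 (pos 1,3,5,7): 0⊕0⊕0⊕1 = 1
s2 (pos 2,3,6,7): 0⊕0⊕0⊕1 = 1
s4 (pos 4,5,6,7): 1⊕0⊕0⊕1 = 0
Syndrome s4…s1 = 011 → error at position 3.
Flip position 3: 0001001 → 0011001

0011001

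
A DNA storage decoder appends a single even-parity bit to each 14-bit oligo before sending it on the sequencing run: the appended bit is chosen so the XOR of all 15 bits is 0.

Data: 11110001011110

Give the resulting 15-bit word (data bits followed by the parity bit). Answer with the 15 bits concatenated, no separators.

XOR of the 14 data bits: 1⊕1⊕1⊕1⊕0⊕0⊕0⊕1⊕0⊕1⊕1⊕1⊕1⊕0 = 1
Parity bit = 1 (so all 15 bits XOR to 0).

111100010111101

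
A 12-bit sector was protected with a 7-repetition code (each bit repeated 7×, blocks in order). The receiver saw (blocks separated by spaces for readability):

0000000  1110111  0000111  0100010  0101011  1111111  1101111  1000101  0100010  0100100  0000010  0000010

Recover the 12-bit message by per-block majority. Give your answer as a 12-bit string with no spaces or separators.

Block 1 (0000000): 0 ones → 0
Block 2 (1110111): 6 ones → 1
Block 3 (0000111): 3 ones → 0
Block 4 (0100010): 2 ones → 0
Block 5 (0101011): 4 ones → 1
Block 6 (1111111): 7 ones → 1
Block 7 (1101111): 6 ones → 1
Block 8 (1000101): 3 ones → 0
Block 9 (0100010): 2 ones → 0
Block 10 (0100100): 2 ones → 0
Block 11 (0000010): 1 one → 0
Block 12 (0000010): 1 one → 0

010011100000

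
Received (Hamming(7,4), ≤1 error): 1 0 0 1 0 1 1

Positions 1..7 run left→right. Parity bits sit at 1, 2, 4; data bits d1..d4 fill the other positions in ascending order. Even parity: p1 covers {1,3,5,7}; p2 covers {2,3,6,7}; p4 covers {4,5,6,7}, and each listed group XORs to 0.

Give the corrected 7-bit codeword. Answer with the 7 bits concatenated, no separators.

1000011

s1 (pos 1,3,5,7): 1⊕0⊕0⊕1 = 0
s2 (pos 2,3,6,7): 0⊕0⊕1⊕1 = 0
s4 (pos 4,5,6,7): 1⊕0⊕1⊕1 = 1
Syndrome s4…s1 = 100 → error at position 4.
Flip position 4: 1001011 → 1000011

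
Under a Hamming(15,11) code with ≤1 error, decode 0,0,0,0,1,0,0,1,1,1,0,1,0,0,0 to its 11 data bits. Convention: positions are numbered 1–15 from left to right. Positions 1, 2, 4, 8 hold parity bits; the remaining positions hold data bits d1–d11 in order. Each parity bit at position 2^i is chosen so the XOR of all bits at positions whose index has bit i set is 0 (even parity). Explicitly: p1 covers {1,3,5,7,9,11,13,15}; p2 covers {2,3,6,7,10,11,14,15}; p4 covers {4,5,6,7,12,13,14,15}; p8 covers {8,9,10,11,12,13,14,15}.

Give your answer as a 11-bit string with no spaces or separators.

01001101000

s1 (pos 1,3,5,7,9,11,13,15): 0⊕0⊕1⊕0⊕1⊕0⊕0⊕0 = 0
s2 (pos 2,3,6,7,10,11,14,15): 0⊕0⊕0⊕0⊕1⊕0⊕0⊕0 = 1
s4 (pos 4,5,6,7,12,13,14,15): 0⊕1⊕0⊕0⊕1⊕0⊕0⊕0 = 0
s8 (pos 8,9,10,11,12,13,14,15): 1⊕1⊕1⊕0⊕1⊕0⊕0⊕0 = 0
Syndrome s8…s1 = 0010 → error at position 2.
Flip position 2: 000010011101000 → 010010011101000
Read data bits from positions 3,5,6,7,9,10,11,12,13,14,15: 01001101000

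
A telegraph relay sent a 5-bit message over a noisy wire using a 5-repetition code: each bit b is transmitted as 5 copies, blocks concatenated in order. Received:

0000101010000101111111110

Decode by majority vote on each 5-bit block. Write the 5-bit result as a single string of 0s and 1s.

00011

Block 1 (00001): 1 one → 0
Block 2 (01010): 2 ones → 0
Block 3 (00010): 1 one → 0
Block 4 (11111): 5 ones → 1
Block 5 (11110): 4 ones → 1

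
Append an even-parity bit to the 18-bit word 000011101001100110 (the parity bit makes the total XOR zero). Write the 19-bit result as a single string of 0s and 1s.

0000111010011001100

XOR of the 18 data bits: 0⊕0⊕0⊕0⊕1⊕1⊕1⊕0⊕1⊕0⊕0⊕1⊕1⊕0⊕0⊕1⊕1⊕0 = 0
Parity bit = 0 (so all 19 bits XOR to 0).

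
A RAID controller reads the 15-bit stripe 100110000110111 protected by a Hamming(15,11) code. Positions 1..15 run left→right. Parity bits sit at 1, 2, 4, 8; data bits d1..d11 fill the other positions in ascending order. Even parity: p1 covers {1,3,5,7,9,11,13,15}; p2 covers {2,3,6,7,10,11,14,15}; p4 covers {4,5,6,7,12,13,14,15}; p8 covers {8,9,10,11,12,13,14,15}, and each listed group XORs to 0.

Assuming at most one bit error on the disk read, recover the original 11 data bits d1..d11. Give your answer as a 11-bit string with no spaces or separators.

01000110011

s1 (pos 1,3,5,7,9,11,13,15): 1⊕0⊕1⊕0⊕0⊕1⊕1⊕1 = 1
s2 (pos 2,3,6,7,10,11,14,15): 0⊕0⊕0⊕0⊕1⊕1⊕1⊕1 = 0
s4 (pos 4,5,6,7,12,13,14,15): 1⊕1⊕0⊕0⊕0⊕1⊕1⊕1 = 1
s8 (pos 8,9,10,11,12,13,14,15): 0⊕0⊕1⊕1⊕0⊕1⊕1⊕1 = 1
Syndrome s8…s1 = 1101 → error at position 13.
Flip position 13: 100110000110111 → 100110000110011
Read data bits from positions 3,5,6,7,9,10,11,12,13,14,15: 01000110011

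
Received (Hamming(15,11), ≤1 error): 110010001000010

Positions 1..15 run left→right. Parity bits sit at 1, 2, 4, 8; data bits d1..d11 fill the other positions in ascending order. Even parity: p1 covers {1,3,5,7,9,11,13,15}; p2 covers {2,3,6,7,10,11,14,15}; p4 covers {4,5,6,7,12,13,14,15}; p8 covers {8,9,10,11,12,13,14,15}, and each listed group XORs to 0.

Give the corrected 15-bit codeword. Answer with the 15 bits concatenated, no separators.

s1 (pos 1,3,5,7,9,11,13,15): 1⊕0⊕1⊕0⊕1⊕0⊕0⊕0 = 1
s2 (pos 2,3,6,7,10,11,14,15): 1⊕0⊕0⊕0⊕0⊕0⊕1⊕0 = 0
s4 (pos 4,5,6,7,12,13,14,15): 0⊕1⊕0⊕0⊕0⊕0⊕1⊕0 = 0
s8 (pos 8,9,10,11,12,13,14,15): 0⊕1⊕0⊕0⊕0⊕0⊕1⊕0 = 0
Syndrome s8…s1 = 0001 → error at position 1.
Flip position 1: 110010001000010 → 010010001000010

010010001000010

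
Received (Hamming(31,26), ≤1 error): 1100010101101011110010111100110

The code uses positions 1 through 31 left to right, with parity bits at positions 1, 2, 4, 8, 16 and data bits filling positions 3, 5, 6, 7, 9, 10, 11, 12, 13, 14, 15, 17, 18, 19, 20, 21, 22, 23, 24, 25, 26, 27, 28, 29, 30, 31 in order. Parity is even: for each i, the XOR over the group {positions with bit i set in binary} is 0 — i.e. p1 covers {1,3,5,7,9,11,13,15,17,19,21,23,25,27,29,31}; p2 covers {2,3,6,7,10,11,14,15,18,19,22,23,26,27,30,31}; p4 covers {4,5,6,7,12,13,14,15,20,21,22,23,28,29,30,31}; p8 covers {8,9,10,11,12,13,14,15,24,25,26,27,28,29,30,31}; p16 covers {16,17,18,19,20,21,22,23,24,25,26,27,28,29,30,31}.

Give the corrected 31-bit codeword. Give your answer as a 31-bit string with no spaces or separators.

s1 (pos 1,3,5,7,9,11,13,15,17,19,21,23,25,27,29,31): 1⊕0⊕0⊕0⊕0⊕1⊕1⊕1⊕1⊕0⊕1⊕1⊕1⊕0⊕1⊕0 = 1
s2 (pos 2,3,6,7,10,11,14,15,18,19,22,23,26,27,30,31): 1⊕0⊕1⊕0⊕1⊕1⊕0⊕1⊕1⊕0⊕0⊕1⊕1⊕0⊕1⊕0 = 1
s4 (pos 4,5,6,7,12,13,14,15,20,21,22,23,28,29,30,31): 0⊕0⊕1⊕0⊕0⊕1⊕0⊕1⊕0⊕1⊕0⊕1⊕0⊕1⊕1⊕0 = 1
s8 (pos 8,9,10,11,12,13,14,15,24,25,26,27,28,29,30,31): 1⊕0⊕1⊕1⊕0⊕1⊕0⊕1⊕1⊕1⊕1⊕0⊕0⊕1⊕1⊕0 = 0
s16 (pos 16,17,18,19,20,21,22,23,24,25,26,27,28,29,30,31): 1⊕1⊕1⊕0⊕0⊕1⊕0⊕1⊕1⊕1⊕1⊕0⊕0⊕1⊕1⊕0 = 0
Syndrome s16…s1 = 00111 → error at position 7.
Flip position 7: 1100010101101011110010111100110 → 1100011101101011110010111100110

1100011101101011110010111100110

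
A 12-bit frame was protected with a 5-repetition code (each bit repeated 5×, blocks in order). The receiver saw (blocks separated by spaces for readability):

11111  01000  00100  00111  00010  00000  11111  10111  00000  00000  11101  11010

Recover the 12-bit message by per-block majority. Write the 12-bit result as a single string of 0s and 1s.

Block 1 (11111): 5 ones → 1
Block 2 (01000): 1 one → 0
Block 3 (00100): 1 one → 0
Block 4 (00111): 3 ones → 1
Block 5 (00010): 1 one → 0
Block 6 (00000): 0 ones → 0
Block 7 (11111): 5 ones → 1
Block 8 (10111): 4 ones → 1
Block 9 (00000): 0 ones → 0
Block 10 (00000): 0 ones → 0
Block 11 (11101): 4 ones → 1
Block 12 (11010): 3 ones → 1

100100110011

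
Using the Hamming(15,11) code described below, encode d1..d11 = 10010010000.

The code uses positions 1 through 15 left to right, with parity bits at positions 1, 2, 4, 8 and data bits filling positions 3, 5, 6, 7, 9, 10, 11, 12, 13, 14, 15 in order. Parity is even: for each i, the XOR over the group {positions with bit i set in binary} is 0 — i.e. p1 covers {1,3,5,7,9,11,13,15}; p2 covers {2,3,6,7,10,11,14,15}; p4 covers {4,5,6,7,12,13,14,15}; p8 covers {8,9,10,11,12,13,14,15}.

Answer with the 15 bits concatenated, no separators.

111100110010000

Place data at non-parity positions: p1 p2 1 p4 0 0 1 p8 0 0 1 0 0 0 0
p1 (pos 1,3,5,7,9,11,13,15): XOR of data positions = 1⊕0⊕1⊕0⊕1⊕0⊕0 = 1
p2 (pos 2,3,6,7,10,11,14,15): XOR of data positions = 1⊕0⊕1⊕0⊕1⊕0⊕0 = 1
p4 (pos 4,5,6,7,12,13,14,15): XOR of data positions = 0⊕0⊕1⊕0⊕0⊕0⊕0 = 1
p8 (pos 8,9,10,11,12,13,14,15): XOR of data positions = 0⊕0⊕1⊕0⊕0⊕0⊕0 = 1
Codeword: 111100110010000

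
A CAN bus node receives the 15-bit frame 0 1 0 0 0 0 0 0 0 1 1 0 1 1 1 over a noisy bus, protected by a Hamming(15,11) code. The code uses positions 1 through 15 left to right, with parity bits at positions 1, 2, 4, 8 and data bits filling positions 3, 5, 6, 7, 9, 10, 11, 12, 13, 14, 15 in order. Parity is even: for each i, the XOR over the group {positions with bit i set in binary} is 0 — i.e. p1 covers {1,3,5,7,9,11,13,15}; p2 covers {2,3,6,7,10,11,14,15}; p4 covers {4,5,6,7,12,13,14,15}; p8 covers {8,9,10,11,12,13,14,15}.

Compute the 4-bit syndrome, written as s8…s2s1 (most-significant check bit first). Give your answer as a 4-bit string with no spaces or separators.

1111

s1 (pos 1,3,5,7,9,11,13,15): 0⊕0⊕0⊕0⊕0⊕1⊕1⊕1 = 1
s2 (pos 2,3,6,7,10,11,14,15): 1⊕0⊕0⊕0⊕1⊕1⊕1⊕1 = 1
s4 (pos 4,5,6,7,12,13,14,15): 0⊕0⊕0⊕0⊕0⊕1⊕1⊕1 = 1
s8 (pos 8,9,10,11,12,13,14,15): 0⊕0⊕1⊕1⊕0⊕1⊕1⊕1 = 1
Syndrome s8…s1 = 1111 → error at position 15.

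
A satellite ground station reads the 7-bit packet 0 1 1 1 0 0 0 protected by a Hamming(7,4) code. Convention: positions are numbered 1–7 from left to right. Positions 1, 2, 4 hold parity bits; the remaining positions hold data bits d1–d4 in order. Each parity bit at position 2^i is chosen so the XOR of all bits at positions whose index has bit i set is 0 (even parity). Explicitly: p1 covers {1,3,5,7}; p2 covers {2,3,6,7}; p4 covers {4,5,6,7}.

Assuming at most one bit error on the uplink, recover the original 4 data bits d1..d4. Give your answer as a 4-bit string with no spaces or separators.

s1 (pos 1,3,5,7): 0⊕1⊕0⊕0 = 1
s2 (pos 2,3,6,7): 1⊕1⊕0⊕0 = 0
s4 (pos 4,5,6,7): 1⊕0⊕0⊕0 = 1
Syndrome s4…s1 = 101 → error at position 5.
Flip position 5: 0111000 → 0111100
Read data bits from positions 3,5,6,7: 1100

1100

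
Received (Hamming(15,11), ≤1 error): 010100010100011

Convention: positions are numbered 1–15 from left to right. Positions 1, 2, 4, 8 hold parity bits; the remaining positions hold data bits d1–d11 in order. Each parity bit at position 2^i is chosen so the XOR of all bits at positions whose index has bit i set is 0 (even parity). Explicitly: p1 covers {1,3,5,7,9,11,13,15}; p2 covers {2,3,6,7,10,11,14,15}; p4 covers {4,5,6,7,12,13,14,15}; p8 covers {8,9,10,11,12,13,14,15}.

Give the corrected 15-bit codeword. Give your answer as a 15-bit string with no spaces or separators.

s1 (pos 1,3,5,7,9,11,13,15): 0⊕0⊕0⊕0⊕0⊕0⊕0⊕1 = 1
s2 (pos 2,3,6,7,10,11,14,15): 1⊕0⊕0⊕0⊕1⊕0⊕1⊕1 = 0
s4 (pos 4,5,6,7,12,13,14,15): 1⊕0⊕0⊕0⊕0⊕0⊕1⊕1 = 1
s8 (pos 8,9,10,11,12,13,14,15): 1⊕0⊕1⊕0⊕0⊕0⊕1⊕1 = 0
Syndrome s8…s1 = 0101 → error at position 5.
Flip position 5: 010100010100011 → 010110010100011

010110010100011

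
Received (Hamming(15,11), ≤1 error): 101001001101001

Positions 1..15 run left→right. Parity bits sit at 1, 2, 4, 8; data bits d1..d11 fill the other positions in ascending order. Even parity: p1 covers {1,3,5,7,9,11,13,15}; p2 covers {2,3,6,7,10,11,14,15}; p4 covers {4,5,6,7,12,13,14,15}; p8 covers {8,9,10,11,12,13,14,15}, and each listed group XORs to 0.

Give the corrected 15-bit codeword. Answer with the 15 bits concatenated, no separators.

101101001101001

s1 (pos 1,3,5,7,9,11,13,15): 1⊕1⊕0⊕0⊕1⊕0⊕0⊕1 = 0
s2 (pos 2,3,6,7,10,11,14,15): 0⊕1⊕1⊕0⊕1⊕0⊕0⊕1 = 0
s4 (pos 4,5,6,7,12,13,14,15): 0⊕0⊕1⊕0⊕1⊕0⊕0⊕1 = 1
s8 (pos 8,9,10,11,12,13,14,15): 0⊕1⊕1⊕0⊕1⊕0⊕0⊕1 = 0
Syndrome s8…s1 = 0100 → error at position 4.
Flip position 4: 101001001101001 → 101101001101001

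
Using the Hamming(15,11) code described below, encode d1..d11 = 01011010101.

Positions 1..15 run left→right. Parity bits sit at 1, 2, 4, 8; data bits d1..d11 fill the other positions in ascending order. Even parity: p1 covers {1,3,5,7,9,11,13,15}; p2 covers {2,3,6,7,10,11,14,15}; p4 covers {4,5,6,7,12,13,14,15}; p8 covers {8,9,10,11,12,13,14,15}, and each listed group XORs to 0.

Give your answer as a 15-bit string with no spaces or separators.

010010101010101

Place data at non-parity positions: p1 p2 0 p4 1 0 1 p8 1 0 1 0 1 0 1
p1 (pos 1,3,5,7,9,11,13,15): XOR of data positions = 0⊕1⊕1⊕1⊕1⊕1⊕1 = 0
p2 (pos 2,3,6,7,10,11,14,15): XOR of data positions = 0⊕0⊕1⊕0⊕1⊕0⊕1 = 1
p4 (pos 4,5,6,7,12,13,14,15): XOR of data positions = 1⊕0⊕1⊕0⊕1⊕0⊕1 = 0
p8 (pos 8,9,10,11,12,13,14,15): XOR of data positions = 1⊕0⊕1⊕0⊕1⊕0⊕1 = 0
Codeword: 010010101010101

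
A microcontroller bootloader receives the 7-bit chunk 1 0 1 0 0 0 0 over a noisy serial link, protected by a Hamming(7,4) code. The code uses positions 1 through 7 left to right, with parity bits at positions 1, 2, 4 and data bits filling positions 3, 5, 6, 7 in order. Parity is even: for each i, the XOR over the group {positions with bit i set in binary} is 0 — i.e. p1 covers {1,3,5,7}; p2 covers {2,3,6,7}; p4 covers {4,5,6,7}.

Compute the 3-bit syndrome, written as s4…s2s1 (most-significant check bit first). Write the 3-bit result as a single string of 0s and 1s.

s1 (pos 1,3,5,7): 1⊕1⊕0⊕0 = 0
s2 (pos 2,3,6,7): 0⊕1⊕0⊕0 = 1
s4 (pos 4,5,6,7): 0⊕0⊕0⊕0 = 0
Syndrome s4…s1 = 010 → error at position 2.

010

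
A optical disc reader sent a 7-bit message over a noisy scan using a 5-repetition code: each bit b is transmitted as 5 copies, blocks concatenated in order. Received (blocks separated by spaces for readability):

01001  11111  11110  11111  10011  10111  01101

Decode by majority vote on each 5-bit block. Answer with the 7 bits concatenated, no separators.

Block 1 (01001): 2 ones → 0
Block 2 (11111): 5 ones → 1
Block 3 (11110): 4 ones → 1
Block 4 (11111): 5 ones → 1
Block 5 (10011): 3 ones → 1
Block 6 (10111): 4 ones → 1
Block 7 (01101): 3 ones → 1

0111111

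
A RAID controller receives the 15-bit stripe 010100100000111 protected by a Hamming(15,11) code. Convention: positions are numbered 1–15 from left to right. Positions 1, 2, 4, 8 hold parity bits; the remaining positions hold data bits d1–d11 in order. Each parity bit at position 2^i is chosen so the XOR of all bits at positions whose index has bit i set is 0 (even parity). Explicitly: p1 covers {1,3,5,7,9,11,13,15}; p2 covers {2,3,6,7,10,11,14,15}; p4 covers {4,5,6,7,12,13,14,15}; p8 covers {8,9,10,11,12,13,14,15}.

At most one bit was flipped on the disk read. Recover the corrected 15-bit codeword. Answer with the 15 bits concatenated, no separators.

s1 (pos 1,3,5,7,9,11,13,15): 0⊕0⊕0⊕1⊕0⊕0⊕1⊕1 = 1
s2 (pos 2,3,6,7,10,11,14,15): 1⊕0⊕0⊕1⊕0⊕0⊕1⊕1 = 0
s4 (pos 4,5,6,7,12,13,14,15): 1⊕0⊕0⊕1⊕0⊕1⊕1⊕1 = 1
s8 (pos 8,9,10,11,12,13,14,15): 0⊕0⊕0⊕0⊕0⊕1⊕1⊕1 = 1
Syndrome s8…s1 = 1101 → error at position 13.
Flip position 13: 010100100000111 → 010100100000011

010100100000011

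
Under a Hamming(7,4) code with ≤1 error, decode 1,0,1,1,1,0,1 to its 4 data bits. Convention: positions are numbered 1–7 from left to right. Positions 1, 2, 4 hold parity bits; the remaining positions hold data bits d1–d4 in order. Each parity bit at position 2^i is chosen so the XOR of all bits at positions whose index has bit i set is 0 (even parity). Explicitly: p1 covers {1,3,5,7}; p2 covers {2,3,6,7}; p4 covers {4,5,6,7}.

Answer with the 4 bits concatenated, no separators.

1101

s1 (pos 1,3,5,7): 1⊕1⊕1⊕1 = 0
s2 (pos 2,3,6,7): 0⊕1⊕0⊕1 = 0
s4 (pos 4,5,6,7): 1⊕1⊕0⊕1 = 1
Syndrome s4…s1 = 100 → error at position 4.
Flip position 4: 1011101 → 1010101
Read data bits from positions 3,5,6,7: 1101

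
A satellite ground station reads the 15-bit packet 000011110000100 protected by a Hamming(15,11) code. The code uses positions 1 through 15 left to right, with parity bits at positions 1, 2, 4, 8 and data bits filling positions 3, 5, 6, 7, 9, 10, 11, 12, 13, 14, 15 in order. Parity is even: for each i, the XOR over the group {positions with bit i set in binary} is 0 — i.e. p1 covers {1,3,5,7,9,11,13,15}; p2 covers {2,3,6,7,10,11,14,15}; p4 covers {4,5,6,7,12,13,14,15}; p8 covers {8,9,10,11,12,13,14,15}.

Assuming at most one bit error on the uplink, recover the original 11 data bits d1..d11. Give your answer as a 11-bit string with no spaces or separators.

01110000100

s1 (pos 1,3,5,7,9,11,13,15): 0⊕0⊕1⊕1⊕0⊕0⊕1⊕0 = 1
s2 (pos 2,3,6,7,10,11,14,15): 0⊕0⊕1⊕1⊕0⊕0⊕0⊕0 = 0
s4 (pos 4,5,6,7,12,13,14,15): 0⊕1⊕1⊕1⊕0⊕1⊕0⊕0 = 0
s8 (pos 8,9,10,11,12,13,14,15): 1⊕0⊕0⊕0⊕0⊕1⊕0⊕0 = 0
Syndrome s8…s1 = 0001 → error at position 1.
Flip position 1: 000011110000100 → 100011110000100
Read data bits from positions 3,5,6,7,9,10,11,12,13,14,15: 01110000100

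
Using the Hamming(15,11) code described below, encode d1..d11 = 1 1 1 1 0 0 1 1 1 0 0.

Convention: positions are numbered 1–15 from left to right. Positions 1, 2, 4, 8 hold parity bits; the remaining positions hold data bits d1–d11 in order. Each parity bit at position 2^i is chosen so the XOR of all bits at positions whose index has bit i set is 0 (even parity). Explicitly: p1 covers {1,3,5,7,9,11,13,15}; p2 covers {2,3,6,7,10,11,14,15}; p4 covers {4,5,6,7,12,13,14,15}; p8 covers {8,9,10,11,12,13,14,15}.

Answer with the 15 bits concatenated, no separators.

101111110011100

Place data at non-parity positions: p1 p2 1 p4 1 1 1 p8 0 0 1 1 1 0 0
p1 (pos 1,3,5,7,9,11,13,15): XOR of data positions = 1⊕1⊕1⊕0⊕1⊕1⊕0 = 1
p2 (pos 2,3,6,7,10,11,14,15): XOR of data positions = 1⊕1⊕1⊕0⊕1⊕0⊕0 = 0
p4 (pos 4,5,6,7,12,13,14,15): XOR of data positions = 1⊕1⊕1⊕1⊕1⊕0⊕0 = 1
p8 (pos 8,9,10,11,12,13,14,15): XOR of data positions = 0⊕0⊕1⊕1⊕1⊕0⊕0 = 1
Codeword: 101111110011100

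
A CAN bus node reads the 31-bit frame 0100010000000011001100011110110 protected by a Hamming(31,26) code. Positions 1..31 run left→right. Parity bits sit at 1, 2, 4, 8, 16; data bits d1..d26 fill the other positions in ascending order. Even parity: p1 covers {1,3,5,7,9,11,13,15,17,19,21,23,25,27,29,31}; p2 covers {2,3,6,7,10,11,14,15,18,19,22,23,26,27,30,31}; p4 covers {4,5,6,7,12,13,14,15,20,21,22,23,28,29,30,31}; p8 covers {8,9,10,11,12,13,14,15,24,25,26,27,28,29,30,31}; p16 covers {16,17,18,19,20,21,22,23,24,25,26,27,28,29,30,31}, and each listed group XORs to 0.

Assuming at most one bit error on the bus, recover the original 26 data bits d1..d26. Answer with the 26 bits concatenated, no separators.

00100000001001100011110111

s1 (pos 1,3,5,7,9,11,13,15,17,19,21,23,25,27,29,31): 0⊕0⊕0⊕0⊕0⊕0⊕0⊕1⊕0⊕1⊕0⊕0⊕1⊕1⊕1⊕0 = 1
s2 (pos 2,3,6,7,10,11,14,15,18,19,22,23,26,27,30,31): 1⊕0⊕1⊕0⊕0⊕0⊕0⊕1⊕0⊕1⊕0⊕0⊕1⊕1⊕1⊕0 = 1
s4 (pos 4,5,6,7,12,13,14,15,20,21,22,23,28,29,30,31): 0⊕0⊕1⊕0⊕0⊕0⊕0⊕1⊕1⊕0⊕0⊕0⊕0⊕1⊕1⊕0 = 1
s8 (pos 8,9,10,11,12,13,14,15,24,25,26,27,28,29,30,31): 0⊕0⊕0⊕0⊕0⊕0⊕0⊕1⊕1⊕1⊕1⊕1⊕0⊕1⊕1⊕0 = 1
s16 (pos 16,17,18,19,20,21,22,23,24,25,26,27,28,29,30,31): 1⊕0⊕0⊕1⊕1⊕0⊕0⊕0⊕1⊕1⊕1⊕1⊕0⊕1⊕1⊕0 = 1
Syndrome s16…s1 = 11111 → error at position 31.
Flip position 31: 0100010000000011001100011110110 → 0100010000000011001100011110111
Read data bits from positions 3,5,6,7,9,10,11,12,13,14,15,17,18,19,20,21,22,23,24,25,26,27,28,29,30,31: 00100000001001100011110111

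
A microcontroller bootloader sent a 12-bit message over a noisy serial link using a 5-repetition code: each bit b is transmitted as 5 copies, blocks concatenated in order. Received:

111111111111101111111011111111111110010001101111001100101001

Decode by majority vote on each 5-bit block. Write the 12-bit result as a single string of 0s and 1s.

111111101110

Block 1 (11111): 5 ones → 1
Block 2 (11111): 5 ones → 1
Block 3 (11101): 4 ones → 1
Block 4 (11111): 5 ones → 1
Block 5 (10111): 4 ones → 1
Block 6 (11111): 5 ones → 1
Block 7 (11111): 5 ones → 1
Block 8 (00100): 1 one → 0
Block 9 (01101): 3 ones → 1
Block 10 (11100): 3 ones → 1
Block 11 (11001): 3 ones → 1
Block 12 (01001): 2 ones → 0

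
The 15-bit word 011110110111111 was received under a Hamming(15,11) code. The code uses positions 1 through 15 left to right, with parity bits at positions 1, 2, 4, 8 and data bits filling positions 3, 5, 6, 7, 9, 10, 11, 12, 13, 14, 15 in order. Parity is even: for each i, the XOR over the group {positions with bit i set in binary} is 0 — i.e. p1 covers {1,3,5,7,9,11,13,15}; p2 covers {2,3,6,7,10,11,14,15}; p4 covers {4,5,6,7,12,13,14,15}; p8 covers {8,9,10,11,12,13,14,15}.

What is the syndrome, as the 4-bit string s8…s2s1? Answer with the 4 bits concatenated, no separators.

1110

s1 (pos 1,3,5,7,9,11,13,15): 0⊕1⊕1⊕1⊕0⊕1⊕1⊕1 = 0
s2 (pos 2,3,6,7,10,11,14,15): 1⊕1⊕0⊕1⊕1⊕1⊕1⊕1 = 1
s4 (pos 4,5,6,7,12,13,14,15): 1⊕1⊕0⊕1⊕1⊕1⊕1⊕1 = 1
s8 (pos 8,9,10,11,12,13,14,15): 1⊕0⊕1⊕1⊕1⊕1⊕1⊕1 = 1
Syndrome s8…s1 = 1110 → error at position 14.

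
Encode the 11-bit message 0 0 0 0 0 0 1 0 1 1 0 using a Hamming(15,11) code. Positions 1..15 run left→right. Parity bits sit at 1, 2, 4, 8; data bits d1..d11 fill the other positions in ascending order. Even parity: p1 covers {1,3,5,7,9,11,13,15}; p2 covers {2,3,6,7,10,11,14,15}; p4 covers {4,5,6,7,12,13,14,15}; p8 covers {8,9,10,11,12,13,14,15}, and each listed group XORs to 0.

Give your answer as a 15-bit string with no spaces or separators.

Place data at non-parity positions: p1 p2 0 p4 0 0 0 p8 0 0 1 0 1 1 0
p1 (pos 1,3,5,7,9,11,13,15): XOR of data positions = 0⊕0⊕0⊕0⊕1⊕1⊕0 = 0
p2 (pos 2,3,6,7,10,11,14,15): XOR of data positions = 0⊕0⊕0⊕0⊕1⊕1⊕0 = 0
p4 (pos 4,5,6,7,12,13,14,15): XOR of data positions = 0⊕0⊕0⊕0⊕1⊕1⊕0 = 0
p8 (pos 8,9,10,11,12,13,14,15): XOR of data positions = 0⊕0⊕1⊕0⊕1⊕1⊕0 = 1
Codeword: 000000010010110

000000010010110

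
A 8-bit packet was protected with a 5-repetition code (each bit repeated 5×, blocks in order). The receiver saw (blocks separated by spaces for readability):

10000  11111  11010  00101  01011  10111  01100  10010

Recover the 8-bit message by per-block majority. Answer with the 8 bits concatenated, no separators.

Block 1 (10000): 1 one → 0
Block 2 (11111): 5 ones → 1
Block 3 (11010): 3 ones → 1
Block 4 (00101): 2 ones → 0
Block 5 (01011): 3 ones → 1
Block 6 (10111): 4 ones → 1
Block 7 (01100): 2 ones → 0
Block 8 (10010): 2 ones → 0

01101100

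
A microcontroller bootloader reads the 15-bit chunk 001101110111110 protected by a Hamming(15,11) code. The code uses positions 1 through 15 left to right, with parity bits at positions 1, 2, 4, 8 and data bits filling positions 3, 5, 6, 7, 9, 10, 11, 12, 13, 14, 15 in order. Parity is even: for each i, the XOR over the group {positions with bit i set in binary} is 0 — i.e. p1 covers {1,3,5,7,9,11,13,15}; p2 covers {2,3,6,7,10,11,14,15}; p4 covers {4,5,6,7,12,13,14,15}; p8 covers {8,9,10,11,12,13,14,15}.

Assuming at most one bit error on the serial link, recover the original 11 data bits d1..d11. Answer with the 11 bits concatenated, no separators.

10110111110

s1 (pos 1,3,5,7,9,11,13,15): 0⊕1⊕0⊕1⊕0⊕1⊕1⊕0 = 0
s2 (pos 2,3,6,7,10,11,14,15): 0⊕1⊕1⊕1⊕1⊕1⊕1⊕0 = 0
s4 (pos 4,5,6,7,12,13,14,15): 1⊕0⊕1⊕1⊕1⊕1⊕1⊕0 = 0
s8 (pos 8,9,10,11,12,13,14,15): 1⊕0⊕1⊕1⊕1⊕1⊕1⊕0 = 0
Syndrome s8…s1 = 0000 → no error.
Read data bits from positions 3,5,6,7,9,10,11,12,13,14,15: 10110111110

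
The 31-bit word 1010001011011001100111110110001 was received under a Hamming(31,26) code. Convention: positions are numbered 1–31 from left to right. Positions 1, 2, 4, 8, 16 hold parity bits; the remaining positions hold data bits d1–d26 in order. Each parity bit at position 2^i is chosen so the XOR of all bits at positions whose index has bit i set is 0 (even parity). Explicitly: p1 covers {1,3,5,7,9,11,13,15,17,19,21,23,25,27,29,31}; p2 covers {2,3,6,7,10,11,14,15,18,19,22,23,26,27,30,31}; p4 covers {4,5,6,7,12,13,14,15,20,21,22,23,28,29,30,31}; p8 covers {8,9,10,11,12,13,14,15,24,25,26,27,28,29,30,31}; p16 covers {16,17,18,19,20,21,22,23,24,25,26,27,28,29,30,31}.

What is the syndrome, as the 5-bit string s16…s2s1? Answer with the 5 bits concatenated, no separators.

00000

s1 (pos 1,3,5,7,9,11,13,15,17,19,21,23,25,27,29,31): 1⊕1⊕0⊕1⊕1⊕0⊕1⊕0⊕1⊕0⊕1⊕1⊕0⊕1⊕0⊕1 = 0
s2 (pos 2,3,6,7,10,11,14,15,18,19,22,23,26,27,30,31): 0⊕1⊕0⊕1⊕1⊕0⊕0⊕0⊕0⊕0⊕1⊕1⊕1⊕1⊕0⊕1 = 0
s4 (pos 4,5,6,7,12,13,14,15,20,21,22,23,28,29,30,31): 0⊕0⊕0⊕1⊕1⊕1⊕0⊕0⊕1⊕1⊕1⊕1⊕0⊕0⊕0⊕1 = 0
s8 (pos 8,9,10,11,12,13,14,15,24,25,26,27,28,29,30,31): 0⊕1⊕1⊕0⊕1⊕1⊕0⊕0⊕1⊕0⊕1⊕1⊕0⊕0⊕0⊕1 = 0
s16 (pos 16,17,18,19,20,21,22,23,24,25,26,27,28,29,30,31): 1⊕1⊕0⊕0⊕1⊕1⊕1⊕1⊕1⊕0⊕1⊕1⊕0⊕0⊕0⊕1 = 0
Syndrome s16…s1 = 00000 → no error.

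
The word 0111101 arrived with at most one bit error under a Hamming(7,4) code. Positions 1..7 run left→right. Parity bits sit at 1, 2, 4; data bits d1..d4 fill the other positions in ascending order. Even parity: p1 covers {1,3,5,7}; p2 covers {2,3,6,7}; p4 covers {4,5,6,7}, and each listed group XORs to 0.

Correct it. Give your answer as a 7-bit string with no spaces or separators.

s1 (pos 1,3,5,7): 0⊕1⊕1⊕1 = 1
s2 (pos 2,3,6,7): 1⊕1⊕0⊕1 = 1
s4 (pos 4,5,6,7): 1⊕1⊕0⊕1 = 1
Syndrome s4…s1 = 111 → error at position 7.
Flip position 7: 0111101 → 0111100

0111100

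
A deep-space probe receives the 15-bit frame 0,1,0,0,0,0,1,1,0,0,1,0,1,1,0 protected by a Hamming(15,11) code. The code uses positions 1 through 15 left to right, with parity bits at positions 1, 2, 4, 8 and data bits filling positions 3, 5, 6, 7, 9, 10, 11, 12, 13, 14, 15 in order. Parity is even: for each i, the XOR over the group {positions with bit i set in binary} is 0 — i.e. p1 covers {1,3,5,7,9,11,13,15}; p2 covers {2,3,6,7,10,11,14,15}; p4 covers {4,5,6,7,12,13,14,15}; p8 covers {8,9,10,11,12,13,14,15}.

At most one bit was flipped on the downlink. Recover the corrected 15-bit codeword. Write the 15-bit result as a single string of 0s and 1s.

s1 (pos 1,3,5,7,9,11,13,15): 0⊕0⊕0⊕1⊕0⊕1⊕1⊕0 = 1
s2 (pos 2,3,6,7,10,11,14,15): 1⊕0⊕0⊕1⊕0⊕1⊕1⊕0 = 0
s4 (pos 4,5,6,7,12,13,14,15): 0⊕0⊕0⊕1⊕0⊕1⊕1⊕0 = 1
s8 (pos 8,9,10,11,12,13,14,15): 1⊕0⊕0⊕1⊕0⊕1⊕1⊕0 = 0
Syndrome s8…s1 = 0101 → error at position 5.
Flip position 5: 010000110010110 → 010010110010110

010010110010110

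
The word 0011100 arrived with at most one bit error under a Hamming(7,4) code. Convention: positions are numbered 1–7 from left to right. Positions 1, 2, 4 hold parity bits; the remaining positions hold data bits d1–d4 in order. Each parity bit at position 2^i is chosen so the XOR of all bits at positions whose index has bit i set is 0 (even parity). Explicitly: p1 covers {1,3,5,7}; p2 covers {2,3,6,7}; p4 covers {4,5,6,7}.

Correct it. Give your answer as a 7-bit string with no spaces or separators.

0111100

s1 (pos 1,3,5,7): 0⊕1⊕1⊕0 = 0
s2 (pos 2,3,6,7): 0⊕1⊕0⊕0 = 1
s4 (pos 4,5,6,7): 1⊕1⊕0⊕0 = 0
Syndrome s4…s1 = 010 → error at position 2.
Flip position 2: 0011100 → 0111100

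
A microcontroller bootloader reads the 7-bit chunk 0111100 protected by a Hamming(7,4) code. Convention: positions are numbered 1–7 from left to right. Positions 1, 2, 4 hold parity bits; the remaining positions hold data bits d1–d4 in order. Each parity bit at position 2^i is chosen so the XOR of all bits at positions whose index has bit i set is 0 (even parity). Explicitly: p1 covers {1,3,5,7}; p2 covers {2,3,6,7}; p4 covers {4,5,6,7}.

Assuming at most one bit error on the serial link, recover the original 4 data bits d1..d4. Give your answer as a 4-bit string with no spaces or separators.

1100

s1 (pos 1,3,5,7): 0⊕1⊕1⊕0 = 0
s2 (pos 2,3,6,7): 1⊕1⊕0⊕0 = 0
s4 (pos 4,5,6,7): 1⊕1⊕0⊕0 = 0
Syndrome s4…s1 = 000 → no error.
Read data bits from positions 3,5,6,7: 1100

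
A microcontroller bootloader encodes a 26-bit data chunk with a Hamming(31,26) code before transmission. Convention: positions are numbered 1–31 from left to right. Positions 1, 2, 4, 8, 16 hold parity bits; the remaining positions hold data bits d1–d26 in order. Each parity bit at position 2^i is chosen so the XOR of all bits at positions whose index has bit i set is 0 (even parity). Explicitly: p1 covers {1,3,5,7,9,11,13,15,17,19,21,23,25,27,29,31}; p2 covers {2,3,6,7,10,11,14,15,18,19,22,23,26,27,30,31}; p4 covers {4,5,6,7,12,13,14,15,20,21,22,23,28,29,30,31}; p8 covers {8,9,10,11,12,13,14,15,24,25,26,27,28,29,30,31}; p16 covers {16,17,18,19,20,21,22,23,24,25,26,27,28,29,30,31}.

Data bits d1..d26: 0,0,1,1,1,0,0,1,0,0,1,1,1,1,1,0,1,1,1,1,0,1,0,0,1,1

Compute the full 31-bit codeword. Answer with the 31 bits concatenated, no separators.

Place data at non-parity positions: p1 p2 0 p4 0 1 1 p8 1 0 0 1 0 0 1 p16 1 1 1 1 0 1 1 1 1 0 1 0 0 1 1
p1 (pos 1,3,5,7,9,11,13,15,17,19,21,23,25,27,29,31): XOR of data positions = 0⊕0⊕1⊕1⊕0⊕0⊕1⊕1⊕1⊕0⊕1⊕1⊕1⊕0⊕1 = 1
p2 (pos 2,3,6,7,10,11,14,15,18,19,22,23,26,27,30,31): XOR of data positions = 0⊕1⊕1⊕0⊕0⊕0⊕1⊕1⊕1⊕1⊕1⊕0⊕1⊕1⊕1 = 0
p4 (pos 4,5,6,7,12,13,14,15,20,21,22,23,28,29,30,31): XOR of data positions = 0⊕1⊕1⊕1⊕0⊕0⊕1⊕1⊕0⊕1⊕1⊕0⊕0⊕1⊕1 = 1
p8 (pos 8,9,10,11,12,13,14,15,24,25,26,27,28,29,30,31): XOR of data positions = 1⊕0⊕0⊕1⊕0⊕0⊕1⊕1⊕1⊕0⊕1⊕0⊕0⊕1⊕1 = 0
p16 (pos 16,17,18,19,20,21,22,23,24,25,26,27,28,29,30,31): XOR of data positions = 1⊕1⊕1⊕1⊕0⊕1⊕1⊕1⊕1⊕0⊕1⊕0⊕0⊕1⊕1 = 1
Codeword: 1001011010010011111101111010011

1001011010010011111101111010011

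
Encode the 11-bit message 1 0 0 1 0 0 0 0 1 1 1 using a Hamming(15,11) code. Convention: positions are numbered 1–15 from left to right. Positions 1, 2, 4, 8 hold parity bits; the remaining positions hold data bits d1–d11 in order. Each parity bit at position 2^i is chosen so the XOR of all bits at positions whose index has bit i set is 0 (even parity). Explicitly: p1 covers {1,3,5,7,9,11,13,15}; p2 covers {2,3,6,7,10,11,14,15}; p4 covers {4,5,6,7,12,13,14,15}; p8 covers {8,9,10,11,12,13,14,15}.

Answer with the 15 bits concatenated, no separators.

Place data at non-parity positions: p1 p2 1 p4 0 0 1 p8 0 0 0 0 1 1 1
p1 (pos 1,3,5,7,9,11,13,15): XOR of data positions = 1⊕0⊕1⊕0⊕0⊕1⊕1 = 0
p2 (pos 2,3,6,7,10,11,14,15): XOR of data positions = 1⊕0⊕1⊕0⊕0⊕1⊕1 = 0
p4 (pos 4,5,6,7,12,13,14,15): XOR of data positions = 0⊕0⊕1⊕0⊕1⊕1⊕1 = 0
p8 (pos 8,9,10,11,12,13,14,15): XOR of data positions = 0⊕0⊕0⊕0⊕1⊕1⊕1 = 1
Codeword: 001000110000111

001000110000111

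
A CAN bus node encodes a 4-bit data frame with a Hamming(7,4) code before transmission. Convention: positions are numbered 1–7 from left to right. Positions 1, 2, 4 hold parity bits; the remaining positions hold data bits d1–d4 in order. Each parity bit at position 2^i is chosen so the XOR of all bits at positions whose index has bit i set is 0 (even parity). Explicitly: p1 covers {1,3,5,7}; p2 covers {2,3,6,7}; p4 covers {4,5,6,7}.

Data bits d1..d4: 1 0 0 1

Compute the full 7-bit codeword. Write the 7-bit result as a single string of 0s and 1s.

0011001

Place data at non-parity positions: p1 p2 1 p4 0 0 1
p1 (pos 1,3,5,7): XOR of data positions = 1⊕0⊕1 = 0
p2 (pos 2,3,6,7): XOR of data positions = 1⊕0⊕1 = 0
p4 (pos 4,5,6,7): XOR of data positions = 0⊕0⊕1 = 1
Codeword: 0011001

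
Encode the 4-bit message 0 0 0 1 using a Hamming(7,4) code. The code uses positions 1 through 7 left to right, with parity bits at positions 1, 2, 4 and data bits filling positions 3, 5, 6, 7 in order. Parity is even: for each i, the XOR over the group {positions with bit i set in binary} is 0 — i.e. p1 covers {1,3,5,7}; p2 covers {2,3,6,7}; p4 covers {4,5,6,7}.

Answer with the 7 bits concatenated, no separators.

Place data at non-parity positions: p1 p2 0 p4 0 0 1
p1 (pos 1,3,5,7): XOR of data positions = 0⊕0⊕1 = 1
p2 (pos 2,3,6,7): XOR of data positions = 0⊕0⊕1 = 1
p4 (pos 4,5,6,7): XOR of data positions = 0⊕0⊕1 = 1
Codeword: 1101001

1101001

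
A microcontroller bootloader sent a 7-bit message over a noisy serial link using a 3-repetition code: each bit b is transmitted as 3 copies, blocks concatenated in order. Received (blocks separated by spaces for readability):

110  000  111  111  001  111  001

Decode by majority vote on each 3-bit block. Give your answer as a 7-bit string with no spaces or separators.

Block 1 (110): 2 ones → 1
Block 2 (000): 0 ones → 0
Block 3 (111): 3 ones → 1
Block 4 (111): 3 ones → 1
Block 5 (001): 1 one → 0
Block 6 (111): 3 ones → 1
Block 7 (001): 1 one → 0

1011010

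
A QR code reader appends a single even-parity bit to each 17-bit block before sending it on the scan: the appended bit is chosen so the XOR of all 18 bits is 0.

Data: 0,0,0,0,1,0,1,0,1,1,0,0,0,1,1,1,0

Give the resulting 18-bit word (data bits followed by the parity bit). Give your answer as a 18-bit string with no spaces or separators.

000010101100011101

XOR of the 17 data bits: 0⊕0⊕0⊕0⊕1⊕0⊕1⊕0⊕1⊕1⊕0⊕0⊕0⊕1⊕1⊕1⊕0 = 1
Parity bit = 1 (so all 18 bits XOR to 0).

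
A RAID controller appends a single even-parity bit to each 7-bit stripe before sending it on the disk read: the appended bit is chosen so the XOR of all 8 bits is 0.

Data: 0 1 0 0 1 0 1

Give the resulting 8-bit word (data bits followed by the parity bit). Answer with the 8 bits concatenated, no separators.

01001011

XOR of the 7 data bits: 0⊕1⊕0⊕0⊕1⊕0⊕1 = 1
Parity bit = 1 (so all 8 bits XOR to 0).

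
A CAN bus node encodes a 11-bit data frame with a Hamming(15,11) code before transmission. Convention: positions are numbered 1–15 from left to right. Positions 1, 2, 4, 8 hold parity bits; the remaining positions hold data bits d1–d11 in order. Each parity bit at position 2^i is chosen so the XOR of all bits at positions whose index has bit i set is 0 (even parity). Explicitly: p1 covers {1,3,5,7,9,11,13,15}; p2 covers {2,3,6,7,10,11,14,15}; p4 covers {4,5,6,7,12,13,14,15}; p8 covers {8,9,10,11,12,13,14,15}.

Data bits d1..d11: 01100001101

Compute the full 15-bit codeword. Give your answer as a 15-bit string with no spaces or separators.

Place data at non-parity positions: p1 p2 0 p4 1 1 0 p8 0 0 0 1 1 0 1
p1 (pos 1,3,5,7,9,11,13,15): XOR of data positions = 0⊕1⊕0⊕0⊕0⊕1⊕1 = 1
p2 (pos 2,3,6,7,10,11,14,15): XOR of data positions = 0⊕1⊕0⊕0⊕0⊕0⊕1 = 0
p4 (pos 4,5,6,7,12,13,14,15): XOR of data positions = 1⊕1⊕0⊕1⊕1⊕0⊕1 = 1
p8 (pos 8,9,10,11,12,13,14,15): XOR of data positions = 0⊕0⊕0⊕1⊕1⊕0⊕1 = 1
Codeword: 100111010001101

100111010001101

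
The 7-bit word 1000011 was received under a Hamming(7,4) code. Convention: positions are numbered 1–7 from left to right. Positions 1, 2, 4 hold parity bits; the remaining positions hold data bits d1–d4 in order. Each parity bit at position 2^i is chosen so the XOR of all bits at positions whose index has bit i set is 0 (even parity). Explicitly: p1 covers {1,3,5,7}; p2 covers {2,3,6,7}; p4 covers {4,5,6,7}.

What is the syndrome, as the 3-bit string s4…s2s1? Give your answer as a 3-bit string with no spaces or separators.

s1 (pos 1,3,5,7): 1⊕0⊕0⊕1 = 0
s2 (pos 2,3,6,7): 0⊕0⊕1⊕1 = 0
s4 (pos 4,5,6,7): 0⊕0⊕1⊕1 = 0
Syndrome s4…s1 = 000 → no error.

000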